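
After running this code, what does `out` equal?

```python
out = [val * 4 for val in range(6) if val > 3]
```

Let's trace through this code step by step.

Initialize: out = [val * 4 for val in range(6) if val > 3]

After execution: out = [16, 20]
[16, 20]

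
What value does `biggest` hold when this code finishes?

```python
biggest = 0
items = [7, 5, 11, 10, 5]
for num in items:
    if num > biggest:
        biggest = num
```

Let's trace through this code step by step.

Initialize: biggest = 0
Initialize: items = [7, 5, 11, 10, 5]
Entering loop: for num in items:

After execution: biggest = 11
11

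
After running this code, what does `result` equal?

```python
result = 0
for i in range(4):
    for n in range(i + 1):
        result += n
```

Let's trace through this code step by step.

Initialize: result = 0
Entering loop: for i in range(4):

After execution: result = 10
10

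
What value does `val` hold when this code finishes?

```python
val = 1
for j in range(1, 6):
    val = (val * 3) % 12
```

Let's trace through this code step by step.

Initialize: val = 1
Entering loop: for j in range(1, 6):

After execution: val = 3
3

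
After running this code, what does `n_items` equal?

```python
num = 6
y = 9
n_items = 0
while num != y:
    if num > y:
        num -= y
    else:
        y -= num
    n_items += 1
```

Let's trace through this code step by step.

Initialize: num = 6
Initialize: y = 9
Initialize: n_items = 0
Entering loop: while num != y:

After execution: n_items = 2
2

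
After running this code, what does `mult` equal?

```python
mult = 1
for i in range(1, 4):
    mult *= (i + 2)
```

Let's trace through this code step by step.

Initialize: mult = 1
Entering loop: for i in range(1, 4):

After execution: mult = 60
60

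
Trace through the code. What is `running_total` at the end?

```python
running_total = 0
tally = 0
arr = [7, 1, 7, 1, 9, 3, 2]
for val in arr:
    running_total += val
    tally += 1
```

Let's trace through this code step by step.

Initialize: running_total = 0
Initialize: tally = 0
Initialize: arr = [7, 1, 7, 1, 9, 3, 2]
Entering loop: for val in arr:

After execution: running_total = 30
30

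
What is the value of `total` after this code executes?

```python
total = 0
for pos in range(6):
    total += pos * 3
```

Let's trace through this code step by step.

Initialize: total = 0
Entering loop: for pos in range(6):

After execution: total = 45
45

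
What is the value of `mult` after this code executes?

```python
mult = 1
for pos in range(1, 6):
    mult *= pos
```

Let's trace through this code step by step.

Initialize: mult = 1
Entering loop: for pos in range(1, 6):

After execution: mult = 120
120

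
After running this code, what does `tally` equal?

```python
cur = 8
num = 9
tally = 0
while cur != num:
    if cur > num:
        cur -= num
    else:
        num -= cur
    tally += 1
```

Let's trace through this code step by step.

Initialize: cur = 8
Initialize: num = 9
Initialize: tally = 0
Entering loop: while cur != num:

After execution: tally = 8
8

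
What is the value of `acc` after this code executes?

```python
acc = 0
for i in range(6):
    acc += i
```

Let's trace through this code step by step.

Initialize: acc = 0
Entering loop: for i in range(6):

After execution: acc = 15
15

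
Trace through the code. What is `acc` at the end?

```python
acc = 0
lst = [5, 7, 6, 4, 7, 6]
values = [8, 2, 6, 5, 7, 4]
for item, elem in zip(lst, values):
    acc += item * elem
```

Let's trace through this code step by step.

Initialize: acc = 0
Initialize: lst = [5, 7, 6, 4, 7, 6]
Initialize: values = [8, 2, 6, 5, 7, 4]
Entering loop: for item, elem in zip(lst, values):

After execution: acc = 183
183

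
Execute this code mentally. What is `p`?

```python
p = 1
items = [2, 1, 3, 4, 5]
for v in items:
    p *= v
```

Let's trace through this code step by step.

Initialize: p = 1
Initialize: items = [2, 1, 3, 4, 5]
Entering loop: for v in items:

After execution: p = 120
120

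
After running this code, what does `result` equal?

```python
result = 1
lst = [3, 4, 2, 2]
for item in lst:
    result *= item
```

Let's trace through this code step by step.

Initialize: result = 1
Initialize: lst = [3, 4, 2, 2]
Entering loop: for item in lst:

After execution: result = 48
48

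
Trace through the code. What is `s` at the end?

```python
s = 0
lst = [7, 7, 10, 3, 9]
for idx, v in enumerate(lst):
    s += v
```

Let's trace through this code step by step.

Initialize: s = 0
Initialize: lst = [7, 7, 10, 3, 9]
Entering loop: for idx, v in enumerate(lst):

After execution: s = 36
36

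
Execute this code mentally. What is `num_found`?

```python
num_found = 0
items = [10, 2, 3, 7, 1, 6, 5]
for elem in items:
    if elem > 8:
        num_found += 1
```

Let's trace through this code step by step.

Initialize: num_found = 0
Initialize: items = [10, 2, 3, 7, 1, 6, 5]
Entering loop: for elem in items:

After execution: num_found = 1
1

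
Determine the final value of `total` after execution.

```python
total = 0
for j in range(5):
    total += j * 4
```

Let's trace through this code step by step.

Initialize: total = 0
Entering loop: for j in range(5):

After execution: total = 40
40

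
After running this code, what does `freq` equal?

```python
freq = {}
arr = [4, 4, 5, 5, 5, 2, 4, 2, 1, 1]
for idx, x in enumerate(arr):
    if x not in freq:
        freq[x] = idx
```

Let's trace through this code step by step.

Initialize: freq = {}
Initialize: arr = [4, 4, 5, 5, 5, 2, 4, 2, 1, 1]
Entering loop: for idx, x in enumerate(arr):

After execution: freq = {4: 0, 5: 2, 2: 5, 1: 8}
{4: 0, 5: 2, 2: 5, 1: 8}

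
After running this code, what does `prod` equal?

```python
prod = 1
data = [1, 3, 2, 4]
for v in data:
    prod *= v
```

Let's trace through this code step by step.

Initialize: prod = 1
Initialize: data = [1, 3, 2, 4]
Entering loop: for v in data:

After execution: prod = 24
24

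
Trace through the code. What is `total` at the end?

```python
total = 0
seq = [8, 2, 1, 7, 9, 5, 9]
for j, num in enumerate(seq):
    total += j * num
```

Let's trace through this code step by step.

Initialize: total = 0
Initialize: seq = [8, 2, 1, 7, 9, 5, 9]
Entering loop: for j, num in enumerate(seq):

After execution: total = 140
140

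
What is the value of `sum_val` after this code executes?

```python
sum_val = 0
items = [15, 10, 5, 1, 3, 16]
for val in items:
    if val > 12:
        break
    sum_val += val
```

Let's trace through this code step by step.

Initialize: sum_val = 0
Initialize: items = [15, 10, 5, 1, 3, 16]
Entering loop: for val in items:

After execution: sum_val = 0
0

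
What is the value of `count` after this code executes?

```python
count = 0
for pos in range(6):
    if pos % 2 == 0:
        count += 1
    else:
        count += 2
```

Let's trace through this code step by step.

Initialize: count = 0
Entering loop: for pos in range(6):

After execution: count = 9
9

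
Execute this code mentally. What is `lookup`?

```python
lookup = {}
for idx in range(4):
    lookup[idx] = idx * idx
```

Let's trace through this code step by step.

Initialize: lookup = {}
Entering loop: for idx in range(4):

After execution: lookup = {0: 0, 1: 1, 2: 4, 3: 9}
{0: 0, 1: 1, 2: 4, 3: 9}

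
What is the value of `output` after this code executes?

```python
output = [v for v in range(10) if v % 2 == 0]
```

Let's trace through this code step by step.

Initialize: output = [v for v in range(10) if v % 2 == 0]

After execution: output = [0, 2, 4, 6, 8]
[0, 2, 4, 6, 8]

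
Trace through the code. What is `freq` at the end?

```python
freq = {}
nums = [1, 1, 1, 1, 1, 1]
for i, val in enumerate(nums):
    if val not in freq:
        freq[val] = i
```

Let's trace through this code step by step.

Initialize: freq = {}
Initialize: nums = [1, 1, 1, 1, 1, 1]
Entering loop: for i, val in enumerate(nums):

After execution: freq = {1: 0}
{1: 0}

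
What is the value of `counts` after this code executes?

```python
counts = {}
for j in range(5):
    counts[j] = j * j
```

Let's trace through this code step by step.

Initialize: counts = {}
Entering loop: for j in range(5):

After execution: counts = {0: 0, 1: 1, 2: 4, 3: 9, 4: 16}
{0: 0, 1: 1, 2: 4, 3: 9, 4: 16}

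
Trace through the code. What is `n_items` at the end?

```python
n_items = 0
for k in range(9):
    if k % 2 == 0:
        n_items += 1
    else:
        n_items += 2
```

Let's trace through this code step by step.

Initialize: n_items = 0
Entering loop: for k in range(9):

After execution: n_items = 13
13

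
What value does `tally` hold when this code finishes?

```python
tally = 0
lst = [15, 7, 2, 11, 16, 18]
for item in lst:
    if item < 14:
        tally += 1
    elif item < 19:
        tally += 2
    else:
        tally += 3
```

Let's trace through this code step by step.

Initialize: tally = 0
Initialize: lst = [15, 7, 2, 11, 16, 18]
Entering loop: for item in lst:

After execution: tally = 9
9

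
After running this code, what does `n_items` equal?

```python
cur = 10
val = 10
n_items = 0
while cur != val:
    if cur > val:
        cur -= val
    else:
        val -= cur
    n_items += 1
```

Let's trace through this code step by step.

Initialize: cur = 10
Initialize: val = 10
Initialize: n_items = 0
Entering loop: while cur != val:

After execution: n_items = 0
0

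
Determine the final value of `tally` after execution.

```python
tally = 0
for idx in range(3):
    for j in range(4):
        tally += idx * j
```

Let's trace through this code step by step.

Initialize: tally = 0
Entering loop: for idx in range(3):

After execution: tally = 18
18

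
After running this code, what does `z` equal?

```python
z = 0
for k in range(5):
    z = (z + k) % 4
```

Let's trace through this code step by step.

Initialize: z = 0
Entering loop: for k in range(5):

After execution: z = 2
2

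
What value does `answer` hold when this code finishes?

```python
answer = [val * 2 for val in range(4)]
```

Let's trace through this code step by step.

Initialize: answer = [val * 2 for val in range(4)]

After execution: answer = [0, 2, 4, 6]
[0, 2, 4, 6]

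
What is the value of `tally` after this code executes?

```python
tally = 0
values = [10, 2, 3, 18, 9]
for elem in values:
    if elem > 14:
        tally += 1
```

Let's trace through this code step by step.

Initialize: tally = 0
Initialize: values = [10, 2, 3, 18, 9]
Entering loop: for elem in values:

After execution: tally = 1
1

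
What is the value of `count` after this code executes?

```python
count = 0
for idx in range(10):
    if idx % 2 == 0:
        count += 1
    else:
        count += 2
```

Let's trace through this code step by step.

Initialize: count = 0
Entering loop: for idx in range(10):

After execution: count = 15
15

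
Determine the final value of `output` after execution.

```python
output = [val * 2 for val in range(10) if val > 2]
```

Let's trace through this code step by step.

Initialize: output = [val * 2 for val in range(10) if val > 2]

After execution: output = [6, 8, 10, 12, 14, 16, 18]
[6, 8, 10, 12, 14, 16, 18]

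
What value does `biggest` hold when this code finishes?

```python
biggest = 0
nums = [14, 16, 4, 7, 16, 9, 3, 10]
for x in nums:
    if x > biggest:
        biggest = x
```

Let's trace through this code step by step.

Initialize: biggest = 0
Initialize: nums = [14, 16, 4, 7, 16, 9, 3, 10]
Entering loop: for x in nums:

After execution: biggest = 16
16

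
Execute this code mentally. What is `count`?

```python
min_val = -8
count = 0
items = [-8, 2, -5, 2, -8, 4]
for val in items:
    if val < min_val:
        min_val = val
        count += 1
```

Let's trace through this code step by step.

Initialize: min_val = -8
Initialize: count = 0
Initialize: items = [-8, 2, -5, 2, -8, 4]
Entering loop: for val in items:

After execution: count = 0
0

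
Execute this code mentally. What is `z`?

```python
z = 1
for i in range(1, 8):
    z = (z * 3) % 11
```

Let's trace through this code step by step.

Initialize: z = 1
Entering loop: for i in range(1, 8):

After execution: z = 9
9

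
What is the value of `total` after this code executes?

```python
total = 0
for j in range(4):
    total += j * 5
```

Let's trace through this code step by step.

Initialize: total = 0
Entering loop: for j in range(4):

After execution: total = 30
30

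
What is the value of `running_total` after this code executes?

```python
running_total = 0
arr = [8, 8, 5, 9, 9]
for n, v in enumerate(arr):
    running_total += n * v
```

Let's trace through this code step by step.

Initialize: running_total = 0
Initialize: arr = [8, 8, 5, 9, 9]
Entering loop: for n, v in enumerate(arr):

After execution: running_total = 81
81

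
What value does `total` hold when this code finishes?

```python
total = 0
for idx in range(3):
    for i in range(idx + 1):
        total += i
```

Let's trace through this code step by step.

Initialize: total = 0
Entering loop: for idx in range(3):

After execution: total = 4
4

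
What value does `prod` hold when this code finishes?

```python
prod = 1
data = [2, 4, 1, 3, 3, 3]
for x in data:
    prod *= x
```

Let's trace through this code step by step.

Initialize: prod = 1
Initialize: data = [2, 4, 1, 3, 3, 3]
Entering loop: for x in data:

After execution: prod = 216
216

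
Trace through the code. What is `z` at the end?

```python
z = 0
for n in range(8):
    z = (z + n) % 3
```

Let's trace through this code step by step.

Initialize: z = 0
Entering loop: for n in range(8):

After execution: z = 1
1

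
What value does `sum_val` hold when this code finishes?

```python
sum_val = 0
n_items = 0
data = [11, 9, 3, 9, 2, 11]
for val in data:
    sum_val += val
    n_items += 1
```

Let's trace through this code step by step.

Initialize: sum_val = 0
Initialize: n_items = 0
Initialize: data = [11, 9, 3, 9, 2, 11]
Entering loop: for val in data:

After execution: sum_val = 45
45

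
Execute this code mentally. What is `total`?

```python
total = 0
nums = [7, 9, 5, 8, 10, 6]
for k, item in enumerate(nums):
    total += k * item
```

Let's trace through this code step by step.

Initialize: total = 0
Initialize: nums = [7, 9, 5, 8, 10, 6]
Entering loop: for k, item in enumerate(nums):

After execution: total = 113
113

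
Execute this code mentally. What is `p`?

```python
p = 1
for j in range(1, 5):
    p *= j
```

Let's trace through this code step by step.

Initialize: p = 1
Entering loop: for j in range(1, 5):

After execution: p = 24
24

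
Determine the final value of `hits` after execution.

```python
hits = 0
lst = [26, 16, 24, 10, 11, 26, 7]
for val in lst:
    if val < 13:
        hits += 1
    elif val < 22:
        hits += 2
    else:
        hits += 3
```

Let's trace through this code step by step.

Initialize: hits = 0
Initialize: lst = [26, 16, 24, 10, 11, 26, 7]
Entering loop: for val in lst:

After execution: hits = 14
14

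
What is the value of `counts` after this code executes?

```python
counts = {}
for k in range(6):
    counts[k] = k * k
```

Let's trace through this code step by step.

Initialize: counts = {}
Entering loop: for k in range(6):

After execution: counts = {0: 0, 1: 1, 2: 4, 3: 9, 4: 16, 5: 25}
{0: 0, 1: 1, 2: 4, 3: 9, 4: 16, 5: 25}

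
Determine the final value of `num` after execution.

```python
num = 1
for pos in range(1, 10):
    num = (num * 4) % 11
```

Let's trace through this code step by step.

Initialize: num = 1
Entering loop: for pos in range(1, 10):

After execution: num = 3
3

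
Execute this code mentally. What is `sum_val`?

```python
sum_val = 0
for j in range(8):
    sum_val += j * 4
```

Let's trace through this code step by step.

Initialize: sum_val = 0
Entering loop: for j in range(8):

After execution: sum_val = 112
112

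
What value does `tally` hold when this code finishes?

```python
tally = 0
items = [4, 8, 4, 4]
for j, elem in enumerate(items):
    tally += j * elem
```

Let's trace through this code step by step.

Initialize: tally = 0
Initialize: items = [4, 8, 4, 4]
Entering loop: for j, elem in enumerate(items):

After execution: tally = 28
28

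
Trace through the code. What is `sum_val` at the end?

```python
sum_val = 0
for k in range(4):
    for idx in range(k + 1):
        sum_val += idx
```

Let's trace through this code step by step.

Initialize: sum_val = 0
Entering loop: for k in range(4):

After execution: sum_val = 10
10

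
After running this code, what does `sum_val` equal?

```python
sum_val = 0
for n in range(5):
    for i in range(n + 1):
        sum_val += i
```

Let's trace through this code step by step.

Initialize: sum_val = 0
Entering loop: for n in range(5):

After execution: sum_val = 20
20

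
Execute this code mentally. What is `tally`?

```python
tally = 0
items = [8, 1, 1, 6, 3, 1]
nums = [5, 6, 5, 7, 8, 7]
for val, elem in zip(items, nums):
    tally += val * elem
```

Let's trace through this code step by step.

Initialize: tally = 0
Initialize: items = [8, 1, 1, 6, 3, 1]
Initialize: nums = [5, 6, 5, 7, 8, 7]
Entering loop: for val, elem in zip(items, nums):

After execution: tally = 124
124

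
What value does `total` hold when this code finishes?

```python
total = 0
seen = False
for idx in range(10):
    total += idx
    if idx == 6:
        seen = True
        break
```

Let's trace through this code step by step.

Initialize: total = 0
Initialize: seen = False
Entering loop: for idx in range(10):

After execution: total = 21
21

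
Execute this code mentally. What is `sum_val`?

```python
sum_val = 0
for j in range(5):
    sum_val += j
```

Let's trace through this code step by step.

Initialize: sum_val = 0
Entering loop: for j in range(5):

After execution: sum_val = 10
10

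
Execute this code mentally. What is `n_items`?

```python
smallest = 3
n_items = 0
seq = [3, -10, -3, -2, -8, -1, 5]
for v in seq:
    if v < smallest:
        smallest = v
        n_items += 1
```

Let's trace through this code step by step.

Initialize: smallest = 3
Initialize: n_items = 0
Initialize: seq = [3, -10, -3, -2, -8, -1, 5]
Entering loop: for v in seq:

After execution: n_items = 1
1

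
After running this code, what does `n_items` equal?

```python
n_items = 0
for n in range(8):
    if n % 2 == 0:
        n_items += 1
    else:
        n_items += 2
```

Let's trace through this code step by step.

Initialize: n_items = 0
Entering loop: for n in range(8):

After execution: n_items = 12
12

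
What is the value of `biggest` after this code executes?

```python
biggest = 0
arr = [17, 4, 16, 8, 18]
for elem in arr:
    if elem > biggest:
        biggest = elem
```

Let's trace through this code step by step.

Initialize: biggest = 0
Initialize: arr = [17, 4, 16, 8, 18]
Entering loop: for elem in arr:

After execution: biggest = 18
18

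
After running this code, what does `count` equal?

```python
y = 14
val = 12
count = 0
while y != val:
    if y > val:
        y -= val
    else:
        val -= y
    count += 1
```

Let's trace through this code step by step.

Initialize: y = 14
Initialize: val = 12
Initialize: count = 0
Entering loop: while y != val:

After execution: count = 6
6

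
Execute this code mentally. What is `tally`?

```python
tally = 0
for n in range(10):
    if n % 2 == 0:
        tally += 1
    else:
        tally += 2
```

Let's trace through this code step by step.

Initialize: tally = 0
Entering loop: for n in range(10):

After execution: tally = 15
15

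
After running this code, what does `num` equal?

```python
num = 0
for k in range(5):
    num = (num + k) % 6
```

Let's trace through this code step by step.

Initialize: num = 0
Entering loop: for k in range(5):

After execution: num = 4
4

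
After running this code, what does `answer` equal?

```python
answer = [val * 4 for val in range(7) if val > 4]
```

Let's trace through this code step by step.

Initialize: answer = [val * 4 for val in range(7) if val > 4]

After execution: answer = [20, 24]
[20, 24]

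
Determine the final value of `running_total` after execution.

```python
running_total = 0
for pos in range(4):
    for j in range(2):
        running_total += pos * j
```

Let's trace through this code step by step.

Initialize: running_total = 0
Entering loop: for pos in range(4):

After execution: running_total = 6
6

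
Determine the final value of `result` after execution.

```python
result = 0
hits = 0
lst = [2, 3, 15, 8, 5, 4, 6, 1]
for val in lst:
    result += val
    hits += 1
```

Let's trace through this code step by step.

Initialize: result = 0
Initialize: hits = 0
Initialize: lst = [2, 3, 15, 8, 5, 4, 6, 1]
Entering loop: for val in lst:

After execution: result = 44
44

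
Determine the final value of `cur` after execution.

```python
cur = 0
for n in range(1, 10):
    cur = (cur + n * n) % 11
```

Let's trace through this code step by step.

Initialize: cur = 0
Entering loop: for n in range(1, 10):

After execution: cur = 10
10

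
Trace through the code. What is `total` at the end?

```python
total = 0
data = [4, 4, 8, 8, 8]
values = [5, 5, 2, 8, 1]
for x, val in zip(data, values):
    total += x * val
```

Let's trace through this code step by step.

Initialize: total = 0
Initialize: data = [4, 4, 8, 8, 8]
Initialize: values = [5, 5, 2, 8, 1]
Entering loop: for x, val in zip(data, values):

After execution: total = 128
128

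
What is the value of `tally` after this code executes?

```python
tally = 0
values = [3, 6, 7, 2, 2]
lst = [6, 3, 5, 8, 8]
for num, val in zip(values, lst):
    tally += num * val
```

Let's trace through this code step by step.

Initialize: tally = 0
Initialize: values = [3, 6, 7, 2, 2]
Initialize: lst = [6, 3, 5, 8, 8]
Entering loop: for num, val in zip(values, lst):

After execution: tally = 103
103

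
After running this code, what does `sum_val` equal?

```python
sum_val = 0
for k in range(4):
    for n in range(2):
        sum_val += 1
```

Let's trace through this code step by step.

Initialize: sum_val = 0
Entering loop: for k in range(4):

After execution: sum_val = 8
8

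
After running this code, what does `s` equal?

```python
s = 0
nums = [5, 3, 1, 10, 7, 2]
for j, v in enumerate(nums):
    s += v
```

Let's trace through this code step by step.

Initialize: s = 0
Initialize: nums = [5, 3, 1, 10, 7, 2]
Entering loop: for j, v in enumerate(nums):

After execution: s = 28
28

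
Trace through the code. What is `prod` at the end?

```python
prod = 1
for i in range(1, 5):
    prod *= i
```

Let's trace through this code step by step.

Initialize: prod = 1
Entering loop: for i in range(1, 5):

After execution: prod = 24
24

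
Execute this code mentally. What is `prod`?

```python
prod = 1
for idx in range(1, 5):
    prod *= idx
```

Let's trace through this code step by step.

Initialize: prod = 1
Entering loop: for idx in range(1, 5):

After execution: prod = 24
24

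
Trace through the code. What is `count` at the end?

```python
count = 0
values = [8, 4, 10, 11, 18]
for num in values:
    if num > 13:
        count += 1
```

Let's trace through this code step by step.

Initialize: count = 0
Initialize: values = [8, 4, 10, 11, 18]
Entering loop: for num in values:

After execution: count = 1
1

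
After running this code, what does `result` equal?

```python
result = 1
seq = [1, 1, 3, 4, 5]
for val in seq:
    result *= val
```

Let's trace through this code step by step.

Initialize: result = 1
Initialize: seq = [1, 1, 3, 4, 5]
Entering loop: for val in seq:

After execution: result = 60
60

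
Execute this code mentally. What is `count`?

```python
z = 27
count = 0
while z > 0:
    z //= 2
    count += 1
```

Let's trace through this code step by step.

Initialize: z = 27
Initialize: count = 0
Entering loop: while z > 0:

After execution: count = 5
5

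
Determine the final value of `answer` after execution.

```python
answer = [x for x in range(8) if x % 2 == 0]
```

Let's trace through this code step by step.

Initialize: answer = [x for x in range(8) if x % 2 == 0]

After execution: answer = [0, 2, 4, 6]
[0, 2, 4, 6]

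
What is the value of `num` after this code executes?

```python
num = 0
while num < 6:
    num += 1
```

Let's trace through this code step by step.

Initialize: num = 0
Entering loop: while num < 6:

After execution: num = 6
6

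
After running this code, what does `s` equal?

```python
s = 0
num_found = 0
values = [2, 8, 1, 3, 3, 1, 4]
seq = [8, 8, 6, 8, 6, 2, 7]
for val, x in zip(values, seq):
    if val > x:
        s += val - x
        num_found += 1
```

Let's trace through this code step by step.

Initialize: s = 0
Initialize: num_found = 0
Initialize: values = [2, 8, 1, 3, 3, 1, 4]
Initialize: seq = [8, 8, 6, 8, 6, 2, 7]
Entering loop: for val, x in zip(values, seq):

After execution: s = 0
0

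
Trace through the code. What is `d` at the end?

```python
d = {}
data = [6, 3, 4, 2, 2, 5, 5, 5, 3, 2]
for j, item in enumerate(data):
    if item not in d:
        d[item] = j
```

Let's trace through this code step by step.

Initialize: d = {}
Initialize: data = [6, 3, 4, 2, 2, 5, 5, 5, 3, 2]
Entering loop: for j, item in enumerate(data):

After execution: d = {6: 0, 3: 1, 4: 2, 2: 3, 5: 5}
{6: 0, 3: 1, 4: 2, 2: 3, 5: 5}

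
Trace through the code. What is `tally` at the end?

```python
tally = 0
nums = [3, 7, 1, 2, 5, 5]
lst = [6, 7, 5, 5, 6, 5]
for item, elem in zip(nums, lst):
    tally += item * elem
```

Let's trace through this code step by step.

Initialize: tally = 0
Initialize: nums = [3, 7, 1, 2, 5, 5]
Initialize: lst = [6, 7, 5, 5, 6, 5]
Entering loop: for item, elem in zip(nums, lst):

After execution: tally = 137
137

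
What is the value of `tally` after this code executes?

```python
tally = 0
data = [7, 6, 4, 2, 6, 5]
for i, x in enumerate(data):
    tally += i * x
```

Let's trace through this code step by step.

Initialize: tally = 0
Initialize: data = [7, 6, 4, 2, 6, 5]
Entering loop: for i, x in enumerate(data):

After execution: tally = 69
69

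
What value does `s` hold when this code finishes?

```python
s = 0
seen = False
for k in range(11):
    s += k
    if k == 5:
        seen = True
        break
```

Let's trace through this code step by step.

Initialize: s = 0
Initialize: seen = False
Entering loop: for k in range(11):

After execution: s = 15
15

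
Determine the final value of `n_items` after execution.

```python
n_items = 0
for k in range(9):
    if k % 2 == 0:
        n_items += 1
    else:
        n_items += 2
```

Let's trace through this code step by step.

Initialize: n_items = 0
Entering loop: for k in range(9):

After execution: n_items = 13
13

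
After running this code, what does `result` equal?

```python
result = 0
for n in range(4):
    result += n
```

Let's trace through this code step by step.

Initialize: result = 0
Entering loop: for n in range(4):

After execution: result = 6
6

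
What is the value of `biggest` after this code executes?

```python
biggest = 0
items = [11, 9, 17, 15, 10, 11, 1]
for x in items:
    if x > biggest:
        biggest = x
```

Let's trace through this code step by step.

Initialize: biggest = 0
Initialize: items = [11, 9, 17, 15, 10, 11, 1]
Entering loop: for x in items:

After execution: biggest = 17
17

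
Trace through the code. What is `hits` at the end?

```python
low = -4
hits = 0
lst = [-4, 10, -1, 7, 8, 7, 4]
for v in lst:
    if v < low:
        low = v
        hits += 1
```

Let's trace through this code step by step.

Initialize: low = -4
Initialize: hits = 0
Initialize: lst = [-4, 10, -1, 7, 8, 7, 4]
Entering loop: for v in lst:

After execution: hits = 0
0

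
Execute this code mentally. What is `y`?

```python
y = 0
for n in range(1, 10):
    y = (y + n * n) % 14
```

Let's trace through this code step by step.

Initialize: y = 0
Entering loop: for n in range(1, 10):

After execution: y = 5
5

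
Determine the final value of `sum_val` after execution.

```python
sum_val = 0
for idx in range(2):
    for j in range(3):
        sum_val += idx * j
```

Let's trace through this code step by step.

Initialize: sum_val = 0
Entering loop: for idx in range(2):

After execution: sum_val = 3
3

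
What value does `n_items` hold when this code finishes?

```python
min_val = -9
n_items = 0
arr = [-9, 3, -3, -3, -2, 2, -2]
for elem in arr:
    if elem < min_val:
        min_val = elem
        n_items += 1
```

Let's trace through this code step by step.

Initialize: min_val = -9
Initialize: n_items = 0
Initialize: arr = [-9, 3, -3, -3, -2, 2, -2]
Entering loop: for elem in arr:

After execution: n_items = 0
0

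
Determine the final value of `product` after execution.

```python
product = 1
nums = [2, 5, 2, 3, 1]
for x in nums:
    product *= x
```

Let's trace through this code step by step.

Initialize: product = 1
Initialize: nums = [2, 5, 2, 3, 1]
Entering loop: for x in nums:

After execution: product = 60
60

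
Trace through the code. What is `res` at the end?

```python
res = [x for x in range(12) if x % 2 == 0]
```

Let's trace through this code step by step.

Initialize: res = [x for x in range(12) if x % 2 == 0]

After execution: res = [0, 2, 4, 6, 8, 10]
[0, 2, 4, 6, 8, 10]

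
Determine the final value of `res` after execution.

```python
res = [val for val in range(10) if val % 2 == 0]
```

Let's trace through this code step by step.

Initialize: res = [val for val in range(10) if val % 2 == 0]

After execution: res = [0, 2, 4, 6, 8]
[0, 2, 4, 6, 8]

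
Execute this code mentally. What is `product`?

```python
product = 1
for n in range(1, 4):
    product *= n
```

Let's trace through this code step by step.

Initialize: product = 1
Entering loop: for n in range(1, 4):

After execution: product = 6
6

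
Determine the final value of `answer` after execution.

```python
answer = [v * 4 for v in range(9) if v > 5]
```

Let's trace through this code step by step.

Initialize: answer = [v * 4 for v in range(9) if v > 5]

After execution: answer = [24, 28, 32]
[24, 28, 32]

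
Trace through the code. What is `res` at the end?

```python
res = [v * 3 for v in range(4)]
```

Let's trace through this code step by step.

Initialize: res = [v * 3 for v in range(4)]

After execution: res = [0, 3, 6, 9]
[0, 3, 6, 9]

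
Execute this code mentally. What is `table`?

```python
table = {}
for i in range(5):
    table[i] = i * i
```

Let's trace through this code step by step.

Initialize: table = {}
Entering loop: for i in range(5):

After execution: table = {0: 0, 1: 1, 2: 4, 3: 9, 4: 16}
{0: 0, 1: 1, 2: 4, 3: 9, 4: 16}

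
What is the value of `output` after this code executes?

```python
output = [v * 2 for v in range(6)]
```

Let's trace through this code step by step.

Initialize: output = [v * 2 for v in range(6)]

After execution: output = [0, 2, 4, 6, 8, 10]
[0, 2, 4, 6, 8, 10]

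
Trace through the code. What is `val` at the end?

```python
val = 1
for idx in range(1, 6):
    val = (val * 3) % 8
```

Let's trace through this code step by step.

Initialize: val = 1
Entering loop: for idx in range(1, 6):

After execution: val = 3
3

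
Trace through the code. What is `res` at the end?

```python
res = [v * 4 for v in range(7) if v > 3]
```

Let's trace through this code step by step.

Initialize: res = [v * 4 for v in range(7) if v > 3]

After execution: res = [16, 20, 24]
[16, 20, 24]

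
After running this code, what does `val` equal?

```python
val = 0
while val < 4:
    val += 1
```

Let's trace through this code step by step.

Initialize: val = 0
Entering loop: while val < 4:

After execution: val = 4
4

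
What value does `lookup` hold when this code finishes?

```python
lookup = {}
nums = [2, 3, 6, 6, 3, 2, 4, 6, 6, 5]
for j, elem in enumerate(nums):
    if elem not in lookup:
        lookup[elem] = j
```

Let's trace through this code step by step.

Initialize: lookup = {}
Initialize: nums = [2, 3, 6, 6, 3, 2, 4, 6, 6, 5]
Entering loop: for j, elem in enumerate(nums):

After execution: lookup = {2: 0, 3: 1, 6: 2, 4: 6, 5: 9}
{2: 0, 3: 1, 6: 2, 4: 6, 5: 9}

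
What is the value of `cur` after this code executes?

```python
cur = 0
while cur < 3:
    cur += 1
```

Let's trace through this code step by step.

Initialize: cur = 0
Entering loop: while cur < 3:

After execution: cur = 3
3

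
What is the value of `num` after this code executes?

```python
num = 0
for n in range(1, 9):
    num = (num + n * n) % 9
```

Let's trace through this code step by step.

Initialize: num = 0
Entering loop: for n in range(1, 9):

After execution: num = 6
6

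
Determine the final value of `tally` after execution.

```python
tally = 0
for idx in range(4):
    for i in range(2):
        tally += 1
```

Let's trace through this code step by step.

Initialize: tally = 0
Entering loop: for idx in range(4):

After execution: tally = 8
8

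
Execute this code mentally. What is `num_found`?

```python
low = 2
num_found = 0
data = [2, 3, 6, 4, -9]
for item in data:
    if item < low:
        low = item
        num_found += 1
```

Let's trace through this code step by step.

Initialize: low = 2
Initialize: num_found = 0
Initialize: data = [2, 3, 6, 4, -9]
Entering loop: for item in data:

After execution: num_found = 1
1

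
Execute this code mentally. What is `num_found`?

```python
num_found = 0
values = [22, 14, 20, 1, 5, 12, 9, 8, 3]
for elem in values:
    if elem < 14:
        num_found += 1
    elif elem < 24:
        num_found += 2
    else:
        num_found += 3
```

Let's trace through this code step by step.

Initialize: num_found = 0
Initialize: values = [22, 14, 20, 1, 5, 12, 9, 8, 3]
Entering loop: for elem in values:

After execution: num_found = 12
12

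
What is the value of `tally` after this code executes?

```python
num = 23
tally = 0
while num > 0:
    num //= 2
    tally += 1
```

Let's trace through this code step by step.

Initialize: num = 23
Initialize: tally = 0
Entering loop: while num > 0:

After execution: tally = 5
5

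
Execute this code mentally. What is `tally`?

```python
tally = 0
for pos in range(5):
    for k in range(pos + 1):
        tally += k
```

Let's trace through this code step by step.

Initialize: tally = 0
Entering loop: for pos in range(5):

After execution: tally = 20
20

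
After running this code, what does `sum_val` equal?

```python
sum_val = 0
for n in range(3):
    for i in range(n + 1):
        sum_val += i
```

Let's trace through this code step by step.

Initialize: sum_val = 0
Entering loop: for n in range(3):

After execution: sum_val = 4
4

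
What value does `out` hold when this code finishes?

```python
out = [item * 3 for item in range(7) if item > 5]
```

Let's trace through this code step by step.

Initialize: out = [item * 3 for item in range(7) if item > 5]

After execution: out = [18]
[18]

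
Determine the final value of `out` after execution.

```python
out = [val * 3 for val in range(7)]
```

Let's trace through this code step by step.

Initialize: out = [val * 3 for val in range(7)]

After execution: out = [0, 3, 6, 9, 12, 15, 18]
[0, 3, 6, 9, 12, 15, 18]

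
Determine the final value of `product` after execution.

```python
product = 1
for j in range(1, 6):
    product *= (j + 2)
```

Let's trace through this code step by step.

Initialize: product = 1
Entering loop: for j in range(1, 6):

After execution: product = 2520
2520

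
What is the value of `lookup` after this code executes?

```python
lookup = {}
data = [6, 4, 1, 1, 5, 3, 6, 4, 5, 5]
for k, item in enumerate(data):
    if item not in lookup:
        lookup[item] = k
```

Let's trace through this code step by step.

Initialize: lookup = {}
Initialize: data = [6, 4, 1, 1, 5, 3, 6, 4, 5, 5]
Entering loop: for k, item in enumerate(data):

After execution: lookup = {6: 0, 4: 1, 1: 2, 5: 4, 3: 5}
{6: 0, 4: 1, 1: 2, 5: 4, 3: 5}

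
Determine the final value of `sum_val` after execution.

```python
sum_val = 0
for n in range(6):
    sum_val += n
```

Let's trace through this code step by step.

Initialize: sum_val = 0
Entering loop: for n in range(6):

After execution: sum_val = 15
15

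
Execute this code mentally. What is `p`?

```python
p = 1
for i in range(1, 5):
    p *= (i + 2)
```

Let's trace through this code step by step.

Initialize: p = 1
Entering loop: for i in range(1, 5):

After execution: p = 360
360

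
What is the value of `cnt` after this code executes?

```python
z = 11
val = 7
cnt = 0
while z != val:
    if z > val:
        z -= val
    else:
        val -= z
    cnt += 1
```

Let's trace through this code step by step.

Initialize: z = 11
Initialize: val = 7
Initialize: cnt = 0
Entering loop: while z != val:

After execution: cnt = 5
5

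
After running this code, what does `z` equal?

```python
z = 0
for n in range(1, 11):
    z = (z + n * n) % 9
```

Let's trace through this code step by step.

Initialize: z = 0
Entering loop: for n in range(1, 11):

After execution: z = 7
7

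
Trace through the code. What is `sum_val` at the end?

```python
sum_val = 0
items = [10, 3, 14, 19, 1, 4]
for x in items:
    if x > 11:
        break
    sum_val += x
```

Let's trace through this code step by step.

Initialize: sum_val = 0
Initialize: items = [10, 3, 14, 19, 1, 4]
Entering loop: for x in items:

After execution: sum_val = 13
13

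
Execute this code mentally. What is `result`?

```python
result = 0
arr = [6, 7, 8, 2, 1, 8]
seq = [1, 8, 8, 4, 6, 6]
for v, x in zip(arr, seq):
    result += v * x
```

Let's trace through this code step by step.

Initialize: result = 0
Initialize: arr = [6, 7, 8, 2, 1, 8]
Initialize: seq = [1, 8, 8, 4, 6, 6]
Entering loop: for v, x in zip(arr, seq):

After execution: result = 188
188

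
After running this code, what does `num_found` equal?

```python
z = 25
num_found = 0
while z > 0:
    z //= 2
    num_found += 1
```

Let's trace through this code step by step.

Initialize: z = 25
Initialize: num_found = 0
Entering loop: while z > 0:

After execution: num_found = 5
5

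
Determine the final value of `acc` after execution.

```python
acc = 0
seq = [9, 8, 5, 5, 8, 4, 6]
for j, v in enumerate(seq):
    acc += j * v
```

Let's trace through this code step by step.

Initialize: acc = 0
Initialize: seq = [9, 8, 5, 5, 8, 4, 6]
Entering loop: for j, v in enumerate(seq):

After execution: acc = 121
121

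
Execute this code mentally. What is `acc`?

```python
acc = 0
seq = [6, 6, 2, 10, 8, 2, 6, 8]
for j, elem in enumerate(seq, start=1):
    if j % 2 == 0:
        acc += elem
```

Let's trace through this code step by step.

Initialize: acc = 0
Initialize: seq = [6, 6, 2, 10, 8, 2, 6, 8]
Entering loop: for j, elem in enumerate(seq, start=1):

After execution: acc = 26
26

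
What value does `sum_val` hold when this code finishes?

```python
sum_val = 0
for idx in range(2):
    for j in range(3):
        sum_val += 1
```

Let's trace through this code step by step.

Initialize: sum_val = 0
Entering loop: for idx in range(2):

After execution: sum_val = 6
6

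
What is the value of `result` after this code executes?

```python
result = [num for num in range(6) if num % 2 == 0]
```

Let's trace through this code step by step.

Initialize: result = [num for num in range(6) if num % 2 == 0]

After execution: result = [0, 2, 4]
[0, 2, 4]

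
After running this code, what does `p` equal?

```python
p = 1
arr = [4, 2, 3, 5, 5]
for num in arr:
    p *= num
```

Let's trace through this code step by step.

Initialize: p = 1
Initialize: arr = [4, 2, 3, 5, 5]
Entering loop: for num in arr:

After execution: p = 600
600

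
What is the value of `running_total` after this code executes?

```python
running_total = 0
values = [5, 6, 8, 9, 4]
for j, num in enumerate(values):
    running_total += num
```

Let's trace through this code step by step.

Initialize: running_total = 0
Initialize: values = [5, 6, 8, 9, 4]
Entering loop: for j, num in enumerate(values):

After execution: running_total = 32
32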